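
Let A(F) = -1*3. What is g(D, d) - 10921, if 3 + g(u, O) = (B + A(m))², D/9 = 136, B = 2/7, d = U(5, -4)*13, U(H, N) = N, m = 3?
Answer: -534915/49 ≈ -10917.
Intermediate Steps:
d = -52 (d = -4*13 = -52)
B = 2/7 (B = 2*(⅐) = 2/7 ≈ 0.28571)
A(F) = -3
D = 1224 (D = 9*136 = 1224)
g(u, O) = 214/49 (g(u, O) = -3 + (2/7 - 3)² = -3 + (-19/7)² = -3 + 361/49 = 214/49)
g(D, d) - 10921 = 214/49 - 10921 = -534915/49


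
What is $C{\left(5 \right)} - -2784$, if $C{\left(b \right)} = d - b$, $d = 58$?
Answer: $2837$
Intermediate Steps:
$C{\left(b \right)} = 58 - b$
$C{\left(5 \right)} - -2784 = \left(58 - 5\right) - -2784 = \left(58 - 5\right) + 2784 = 53 + 2784 = 2837$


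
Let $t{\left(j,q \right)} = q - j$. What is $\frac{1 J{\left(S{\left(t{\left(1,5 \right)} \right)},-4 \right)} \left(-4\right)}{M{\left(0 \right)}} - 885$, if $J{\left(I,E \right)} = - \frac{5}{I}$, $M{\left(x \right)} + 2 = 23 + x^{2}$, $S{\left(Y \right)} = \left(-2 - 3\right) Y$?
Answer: $- \frac{18586}{21} \approx -885.05$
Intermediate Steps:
$S{\left(Y \right)} = - 5 Y$
$M{\left(x \right)} = 21 + x^{2}$ ($M{\left(x \right)} = -2 + \left(23 + x^{2}\right) = 21 + x^{2}$)
$\frac{1 J{\left(S{\left(t{\left(1,5 \right)} \right)},-4 \right)} \left(-4\right)}{M{\left(0 \right)}} - 885 = \frac{1 \left(- \frac{5}{\left(-5\right) \left(5 - 1\right)}\right) \left(-4\right)}{21 + 0^{2}} - 885 = \frac{1 \left(- \frac{5}{\left(-5\right) \left(5 - 1\right)}\right) \left(-4\right)}{21 + 0} - 885 = \frac{1 \left(- \frac{5}{\left(-5\right) 4}\right) \left(-4\right)}{21} - 885 = 1 \left(- \frac{5}{-20}\right) \left(-4\right) \frac{1}{21} - 885 = 1 \left(\left(-5\right) \left(- \frac{1}{20}\right)\right) \left(-4\right) \frac{1}{21} - 885 = 1 \cdot \frac{1}{4} \left(-4\right) \frac{1}{21} - 885 = \frac{1}{4} \left(-4\right) \frac{1}{21} - 885 = \left(-1\right) \frac{1}{21} - 885 = - \frac{1}{21} - 885 = - \frac{18586}{21}$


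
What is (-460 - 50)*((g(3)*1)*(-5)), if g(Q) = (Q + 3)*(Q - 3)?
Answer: 0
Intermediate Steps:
g(Q) = (-3 + Q)*(3 + Q) (g(Q) = (3 + Q)*(-3 + Q) = (-3 + Q)*(3 + Q))
(-460 - 50)*((g(3)*1)*(-5)) = (-460 - 50)*(((-9 + 3²)*1)*(-5)) = -510*(-9 + 9)*1*(-5) = -510*0*1*(-5) = -0*(-5) = -510*0 = 0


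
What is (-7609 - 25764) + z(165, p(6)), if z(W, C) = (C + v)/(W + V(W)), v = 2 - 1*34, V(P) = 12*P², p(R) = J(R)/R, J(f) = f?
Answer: -10908465676/326865 ≈ -33373.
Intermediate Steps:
p(R) = 1 (p(R) = R/R = 1)
v = -32 (v = 2 - 34 = -32)
z(W, C) = (-32 + C)/(W + 12*W²) (z(W, C) = (C - 32)/(W + 12*W²) = (-32 + C)/(W + 12*W²))
(-7609 - 25764) + z(165, p(6)) = (-7609 - 25764) + (-32 + 1)/(165*(1 + 12*165)) = -33373 + (1/165)*(-31)/(1 + 1980) = -33373 + (1/165)*(-31)/1981 = -33373 + (1/165)*(1/1981)*(-31) = -33373 - 31/326865 = -10908465676/326865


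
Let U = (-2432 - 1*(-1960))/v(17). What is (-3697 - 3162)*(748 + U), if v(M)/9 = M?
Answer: -781733948/153 ≈ -5.1094e+6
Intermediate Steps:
v(M) = 9*M
U = -472/153 (U = (-2432 - 1*(-1960))/((9*17)) = (-2432 + 1960)/153 = -472*1/153 = -472/153 ≈ -3.0850)
(-3697 - 3162)*(748 + U) = (-3697 - 3162)*(748 - 472/153) = -6859*113972/153 = -781733948/153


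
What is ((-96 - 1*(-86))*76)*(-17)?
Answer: 12920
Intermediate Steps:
((-96 - 1*(-86))*76)*(-17) = ((-96 + 86)*76)*(-17) = -10*76*(-17) = -760*(-17) = 12920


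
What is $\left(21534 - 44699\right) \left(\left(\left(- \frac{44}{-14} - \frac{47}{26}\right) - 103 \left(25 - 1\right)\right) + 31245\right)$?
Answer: $- \frac{121313460285}{182} \approx -6.6656 \cdot 10^{8}$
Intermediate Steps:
$\left(21534 - 44699\right) \left(\left(\left(- \frac{44}{-14} - \frac{47}{26}\right) - 103 \left(25 - 1\right)\right) + 31245\right) = - 23165 \left(\left(\left(\left(-44\right) \left(- \frac{1}{14}\right) - \frac{47}{26}\right) - 2472\right) + 31245\right) = - 23165 \left(\left(\left(\frac{22}{7} - \frac{47}{26}\right) - 2472\right) + 31245\right) = - 23165 \left(\left(\frac{243}{182} - 2472\right) + 31245\right) = - 23165 \left(- \frac{449661}{182} + 31245\right) = \left(-23165\right) \frac{5236929}{182} = - \frac{121313460285}{182}$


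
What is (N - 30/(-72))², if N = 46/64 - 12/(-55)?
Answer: 51079609/27878400 ≈ 1.8322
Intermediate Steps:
N = 1649/1760 (N = 46*(1/64) - 12*(-1/55) = 23/32 + 12/55 = 1649/1760 ≈ 0.93693)
(N - 30/(-72))² = (1649/1760 - 30/(-72))² = (1649/1760 - 30*(-1/72))² = (1649/1760 + 5/12)² = (7147/5280)² = 51079609/27878400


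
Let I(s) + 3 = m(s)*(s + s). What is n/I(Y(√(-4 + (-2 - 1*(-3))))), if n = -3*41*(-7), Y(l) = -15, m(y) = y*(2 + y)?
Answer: -287/1951 ≈ -0.14710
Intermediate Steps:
n = 861 (n = -123*(-7) = 861)
I(s) = -3 + 2*s²*(2 + s) (I(s) = -3 + (s*(2 + s))*(s + s) = -3 + (s*(2 + s))*(2*s) = -3 + 2*s²*(2 + s))
n/I(Y(√(-4 + (-2 - 1*(-3))))) = 861/(-3 + 2*(-15)²*(2 - 15)) = 861/(-3 + 2*225*(-13)) = 861/(-3 - 5850) = 861/(-5853) = 861*(-1/5853) = -287/1951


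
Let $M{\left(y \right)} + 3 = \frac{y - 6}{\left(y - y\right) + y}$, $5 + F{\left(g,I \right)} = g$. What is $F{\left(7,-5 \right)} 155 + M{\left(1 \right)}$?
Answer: $302$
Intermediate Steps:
$F{\left(g,I \right)} = -5 + g$
$M{\left(y \right)} = -3 + \frac{-6 + y}{y}$ ($M{\left(y \right)} = -3 + \frac{y - 6}{\left(y - y\right) + y} = -3 + \frac{-6 + y}{0 + y} = -3 + \frac{-6 + y}{y}$)
$F{\left(7,-5 \right)} 155 + M{\left(1 \right)} = \left(-5 + 7\right) 155 - \left(2 + \frac{6}{1}\right) = 2 \cdot 155 - 8 = 310 - 8 = 302$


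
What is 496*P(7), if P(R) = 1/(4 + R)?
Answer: 496/11 ≈ 45.091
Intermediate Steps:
496*P(7) = 496/(4 + 7) = 496/11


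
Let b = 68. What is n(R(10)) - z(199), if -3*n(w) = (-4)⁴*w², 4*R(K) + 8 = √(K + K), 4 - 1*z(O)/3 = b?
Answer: -256 + 512*√5/3 ≈ 125.62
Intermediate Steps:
z(O) = -192 (z(O) = 12 - 3*68 = 12 - 204 = -192)
R(K) = -2 + √2*√K/4 (R(K) = -2 + √(K + K)/4 = -2 + √(2*K)/4 = -2 + (√2*√K)/4 = -2 + √2*√K/4)
n(w) = -256*w²/3 (n(w) = -(-4)⁴*w²/3 = -256*w²/3)
n(R(10)) - z(199) = -256*(-2 + √2*√10/4)²/3 - 1*(-192) = -256*(-2 + √5/2)²/3 + 192 = 192 - 256*(-2 + √5/2)²/3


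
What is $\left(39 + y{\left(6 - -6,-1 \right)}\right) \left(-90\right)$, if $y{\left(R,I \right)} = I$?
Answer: $-3420$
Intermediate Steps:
$\left(39 + y{\left(6 - -6,-1 \right)}\right) \left(-90\right) = \left(39 - 1\right) \left(-90\right) = 38 \left(-90\right) = -3420$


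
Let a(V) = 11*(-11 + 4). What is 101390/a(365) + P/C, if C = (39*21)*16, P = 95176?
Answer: -23594393/18018 ≈ -1309.5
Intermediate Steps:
C = 13104 (C = 819*16 = 13104)
a(V) = -77 (a(V) = 11*(-7) = -77)
101390/a(365) + P/C = 101390/(-77) + 95176/13104 = 101390*(-1/77) + 95176*(1/13104) = -101390/77 + 11897/1638 = -23594393/18018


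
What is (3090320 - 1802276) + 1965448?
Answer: 3253492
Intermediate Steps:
(3090320 - 1802276) + 1965448 = 1288044 + 1965448 = 3253492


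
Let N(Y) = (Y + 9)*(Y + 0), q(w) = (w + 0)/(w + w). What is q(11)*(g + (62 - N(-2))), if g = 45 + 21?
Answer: 71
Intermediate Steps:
q(w) = 1/2 (q(w) = w/((2*w)) = w*(1/(2*w)) = 1/2)
N(Y) = Y*(9 + Y) (N(Y) = (9 + Y)*Y = Y*(9 + Y))
g = 66
q(11)*(g + (62 - N(-2))) = (66 + (62 - (-2)*(9 - 2)))/2 = (66 + (62 - (-2)*7))/2 = (66 + (62 - 1*(-14)))/2 = (66 + (62 + 14))/2 = (66 + 76)/2 = (1/2)*142 = 71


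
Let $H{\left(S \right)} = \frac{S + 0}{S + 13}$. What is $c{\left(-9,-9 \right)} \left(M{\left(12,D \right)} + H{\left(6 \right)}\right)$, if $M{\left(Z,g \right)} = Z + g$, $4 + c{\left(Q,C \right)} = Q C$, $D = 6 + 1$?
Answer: $\frac{28259}{19} \approx 1487.3$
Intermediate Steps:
$D = 7$
$c{\left(Q,C \right)} = -4 + C Q$ ($c{\left(Q,C \right)} = -4 + Q C = -4 + C Q$)
$H{\left(S \right)} = \frac{S}{13 + S}$
$c{\left(-9,-9 \right)} \left(M{\left(12,D \right)} + H{\left(6 \right)}\right) = \left(-4 - -81\right) \left(\left(12 + 7\right) + \frac{6}{13 + 6}\right) = \left(-4 + 81\right) \left(19 + \frac{6}{19}\right) = 77 \left(19 + 6 \cdot \frac{1}{19}\right) = 77 \left(19 + \frac{6}{19}\right) = 77 \cdot \frac{367}{19} = \frac{28259}{19}$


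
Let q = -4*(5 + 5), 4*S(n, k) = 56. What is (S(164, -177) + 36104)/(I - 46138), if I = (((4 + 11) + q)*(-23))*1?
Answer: -36118/45563 ≈ -0.79270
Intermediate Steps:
S(n, k) = 14 (S(n, k) = (¼)*56 = 14)
q = -40 (q = -4*10 = -40)
I = 575 (I = (((4 + 11) - 40)*(-23))*1 = ((15 - 40)*(-23))*1 = -25*(-23)*1 = 575*1 = 575)
(S(164, -177) + 36104)/(I - 46138) = (14 + 36104)/(575 - 46138) = 36118/(-45563) = 36118*(-1/45563) = -36118/45563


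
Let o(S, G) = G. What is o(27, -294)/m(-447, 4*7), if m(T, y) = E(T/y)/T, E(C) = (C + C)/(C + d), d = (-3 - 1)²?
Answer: -147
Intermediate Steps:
d = 16 (d = (-4)² = 16)
E(C) = 2*C/(16 + C) (E(C) = (C + C)/(C + 16) = (2*C)/(16 + C) = 2*C/(16 + C))
m(T, y) = 2/(y*(16 + T/y)) (m(T, y) = (2*(T/y)/(16 + T/y))/T = (2*T/(y*(16 + T/y)))/T = 2/(y*(16 + T/y)))
o(27, -294)/m(-447, 4*7) = -294/(2/(-447 + 16*(4*7))) = -294/(2/(-447 + 16*28)) = -294/(2/(-447 + 448)) = -294/(2/1) = -294/(2*1) = -294/2 = -294*½ = -147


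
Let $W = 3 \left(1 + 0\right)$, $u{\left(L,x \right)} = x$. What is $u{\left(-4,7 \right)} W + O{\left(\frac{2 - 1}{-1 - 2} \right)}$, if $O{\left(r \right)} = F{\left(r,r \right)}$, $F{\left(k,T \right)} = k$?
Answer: $\frac{62}{3} \approx 20.667$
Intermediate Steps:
$O{\left(r \right)} = r$
$W = 3$ ($W = 3 \cdot 1 = 3$)
$u{\left(-4,7 \right)} W + O{\left(\frac{2 - 1}{-1 - 2} \right)} = 7 \cdot 3 + \frac{2 - 1}{-1 - 2} = 21 + 1 \frac{1}{-3} = 21 + 1 \left(- \frac{1}{3}\right) = 21 - \frac{1}{3} = \frac{62}{3}$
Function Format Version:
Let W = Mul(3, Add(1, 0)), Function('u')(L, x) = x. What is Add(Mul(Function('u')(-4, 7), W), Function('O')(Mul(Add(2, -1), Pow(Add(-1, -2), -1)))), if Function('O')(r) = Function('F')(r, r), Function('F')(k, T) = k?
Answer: Rational(62, 3) ≈ 20.667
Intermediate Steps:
Function('O')(r) = r
W = 3 (W = Mul(3, 1) = 3)
Add(Mul(Function('u')(-4, 7), W), Function('O')(Mul(Add(2, -1), Pow(Add(-1, -2), -1)))) = Add(Mul(7, 3), Mul(Add(2, -1), Pow(Add(-1, -2), -1))) = Add(21, Mul(1, Pow(-3, -1))) = Add(21, Mul(1, Rational(-1, 3))) = Add(21, Rational(-1, 3)) = Rational(62, 3)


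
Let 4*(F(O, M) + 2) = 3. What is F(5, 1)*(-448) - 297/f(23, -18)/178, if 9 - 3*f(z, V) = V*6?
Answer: 1295741/2314 ≈ 559.96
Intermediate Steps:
F(O, M) = -5/4 (F(O, M) = -2 + (¼)*3 = -2 + ¾ = -5/4)
f(z, V) = 3 - 2*V (f(z, V) = 3 - V*6/3 = 3 - 2*V)
F(5, 1)*(-448) - 297/f(23, -18)/178 = -5/4*(-448) - 297/(3 - 2*(-18))/178 = 560 - 297/(3 + 36)*(1/178) = 560 - 297/39*(1/178) = 560 - 297*1/39*(1/178) = 560 - 99/13*1/178 = 560 - 99/2314 = 1295741/2314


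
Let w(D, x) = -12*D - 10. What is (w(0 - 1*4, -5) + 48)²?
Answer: 7396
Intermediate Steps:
w(D, x) = -10 - 12*D
(w(0 - 1*4, -5) + 48)² = ((-10 - 12*(0 - 1*4)) + 48)² = ((-10 - 12*(0 - 4)) + 48)² = ((-10 - 12*(-4)) + 48)² = ((-10 + 48) + 48)² = (38 + 48)² = 86² = 7396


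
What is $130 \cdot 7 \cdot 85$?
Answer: $77350$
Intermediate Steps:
$130 \cdot 7 \cdot 85 = 130 \cdot 595 = 77350$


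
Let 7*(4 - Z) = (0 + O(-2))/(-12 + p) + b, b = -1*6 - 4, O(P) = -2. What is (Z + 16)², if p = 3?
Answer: 1817104/3969 ≈ 457.82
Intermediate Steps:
b = -10 (b = -6 - 4 = -10)
Z = 340/63 (Z = 4 - ((0 - 2)/(-12 + 3) - 10)/7 = 4 - (-2/(-9) - 10)/7 = 4 - (-2*(-⅑) - 10)/7 = 4 - (2/9 - 10)/7 = 4 - ⅐*(-88/9) = 4 + 88/63 = 340/63 ≈ 5.3968)
(Z + 16)² = (340/63 + 16)² = (1348/63)² = 1817104/3969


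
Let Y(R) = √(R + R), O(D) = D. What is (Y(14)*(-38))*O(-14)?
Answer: 1064*√7 ≈ 2815.1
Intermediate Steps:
Y(R) = √2*√R (Y(R) = √(2*R) = √2*√R)
(Y(14)*(-38))*O(-14) = ((√2*√14)*(-38))*(-14) = ((2*√7)*(-38))*(-14) = -76*√7*(-14) = 1064*√7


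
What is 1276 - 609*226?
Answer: -136358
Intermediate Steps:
1276 - 609*226 = 1276 - 137634 = -136358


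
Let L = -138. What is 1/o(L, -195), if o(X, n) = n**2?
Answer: 1/38025 ≈ 2.6298e-5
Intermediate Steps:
1/o(L, -195) = 1/((-195)**2) = 1/38025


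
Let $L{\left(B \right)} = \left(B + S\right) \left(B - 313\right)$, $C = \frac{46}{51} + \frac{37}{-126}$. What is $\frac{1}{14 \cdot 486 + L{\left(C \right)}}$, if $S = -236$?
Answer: $\frac{4588164}{368605790743} \approx 1.2447 \cdot 10^{-5}$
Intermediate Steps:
$C = \frac{1303}{2142}$ ($C = 46 \cdot \frac{1}{51} + 37 \left(- \frac{1}{126}\right) = \frac{46}{51} - \frac{37}{126} = \frac{1303}{2142} \approx 0.60831$)
$L{\left(B \right)} = \left(-313 + B\right) \left(-236 + B\right)$ ($L{\left(B \right)} = \left(B - 236\right) \left(B - 313\right) = \left(-236 + B\right) \left(-313 + B\right) = \left(-313 + B\right) \left(-236 + B\right)$)
$\frac{1}{14 \cdot 486 + L{\left(C \right)}} = \frac{1}{14 \cdot 486 + \left(73868 + \left(\frac{1303}{2142}\right)^{2} - \frac{79483}{238}\right)} = \frac{1}{6804 + \left(73868 + \frac{1697809}{4588164} - \frac{79483}{238}\right)} = \frac{1}{6804 + \frac{337387922887}{4588164}} = \frac{1}{\frac{368605790743}{4588164}} = \frac{4588164}{368605790743}$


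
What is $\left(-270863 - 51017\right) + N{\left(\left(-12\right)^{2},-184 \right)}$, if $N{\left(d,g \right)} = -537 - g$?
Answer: $-322233$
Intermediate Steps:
$\left(-270863 - 51017\right) + N{\left(\left(-12\right)^{2},-184 \right)} = \left(-270863 - 51017\right) - 353 = -321880 + \left(-537 + 184\right) = -321880 - 353 = -322233$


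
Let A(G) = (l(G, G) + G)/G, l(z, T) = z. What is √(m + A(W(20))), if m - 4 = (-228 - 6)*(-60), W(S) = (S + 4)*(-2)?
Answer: √14046 ≈ 118.52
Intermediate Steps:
W(S) = -8 - 2*S (W(S) = (4 + S)*(-2) = -8 - 2*S)
A(G) = 2 (A(G) = (G + G)/G = (2*G)/G = 2)
m = 14044 (m = 4 + (-228 - 6)*(-60) = 4 - 234*(-60) = 4 + 14040 = 14044)
√(m + A(W(20))) = √(14044 + 2) = √14046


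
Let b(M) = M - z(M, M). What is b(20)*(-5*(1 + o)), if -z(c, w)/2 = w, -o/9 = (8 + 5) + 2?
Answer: 40200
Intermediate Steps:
o = -135 (o = -9*((8 + 5) + 2) = -9*(13 + 2) = -9*15 = -135)
z(c, w) = -2*w
b(M) = 3*M (b(M) = M - (-2)*M = M + 2*M = 3*M)
b(20)*(-5*(1 + o)) = (3*20)*(-5*(1 - 135)) = 60*(-5*(-134)) = 60*670 = 40200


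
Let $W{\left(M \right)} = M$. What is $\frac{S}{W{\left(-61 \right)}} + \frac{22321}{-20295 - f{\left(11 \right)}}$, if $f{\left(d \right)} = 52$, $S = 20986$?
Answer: $- \frac{428363723}{1241167} \approx -345.13$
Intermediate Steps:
$\frac{S}{W{\left(-61 \right)}} + \frac{22321}{-20295 - f{\left(11 \right)}} = \frac{20986}{-61} + \frac{22321}{-20295 - 52} = 20986 \left(- \frac{1}{61}\right) + \frac{22321}{-20295 - 52} = - \frac{20986}{61} + \frac{22321}{-20347} = - \frac{20986}{61} + 22321 \left(- \frac{1}{20347}\right) = - \frac{20986}{61} - \frac{22321}{20347} = - \frac{428363723}{1241167}$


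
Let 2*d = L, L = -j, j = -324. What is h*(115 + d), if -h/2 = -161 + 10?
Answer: 83654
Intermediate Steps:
h = 302 (h = -2*(-161 + 10) = -2*(-151) = 302)
L = 324 (L = -1*(-324) = 324)
d = 162 (d = (½)*324 = 162)
h*(115 + d) = 302*(115 + 162) = 302*277 = 83654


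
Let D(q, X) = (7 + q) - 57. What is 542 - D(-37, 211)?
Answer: 629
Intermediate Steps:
D(q, X) = -50 + q
542 - D(-37, 211) = 542 - (-50 - 37) = 542 - 1*(-87) = 542 + 87 = 629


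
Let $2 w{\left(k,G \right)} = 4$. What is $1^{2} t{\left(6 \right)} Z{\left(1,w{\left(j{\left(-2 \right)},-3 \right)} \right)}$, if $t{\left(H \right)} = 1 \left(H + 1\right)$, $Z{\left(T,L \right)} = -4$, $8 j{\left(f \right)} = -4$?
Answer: $-28$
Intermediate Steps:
$j{\left(f \right)} = - \frac{1}{2}$ ($j{\left(f \right)} = \frac{1}{8} \left(-4\right) = - \frac{1}{2}$)
$w{\left(k,G \right)} = 2$ ($w{\left(k,G \right)} = \frac{1}{2} \cdot 4 = 2$)
$t{\left(H \right)} = 1 + H$ ($t{\left(H \right)} = 1 \left(1 + H\right) = 1 + H$)
$1^{2} t{\left(6 \right)} Z{\left(1,w{\left(j{\left(-2 \right)},-3 \right)} \right)} = 1^{2} \left(1 + 6\right) \left(-4\right) = 1 \cdot 7 \left(-4\right) = 7 \left(-4\right) = -28$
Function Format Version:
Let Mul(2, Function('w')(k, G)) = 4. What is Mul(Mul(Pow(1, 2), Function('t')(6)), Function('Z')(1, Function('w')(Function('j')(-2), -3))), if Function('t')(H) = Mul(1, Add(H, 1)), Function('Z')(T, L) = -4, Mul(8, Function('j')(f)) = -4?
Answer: -28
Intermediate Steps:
Function('j')(f) = Rational(-1, 2) (Function('j')(f) = Mul(Rational(1, 8), -4) = Rational(-1, 2))
Function('w')(k, G) = 2 (Function('w')(k, G) = Mul(Rational(1, 2), 4) = 2)
Function('t')(H) = Add(1, H) (Function('t')(H) = Mul(1, Add(1, H)) = Add(1, H))
Mul(Mul(Pow(1, 2), Function('t')(6)), Function('Z')(1, Function('w')(Function('j')(-2), -3))) = Mul(Mul(Pow(1, 2), Add(1, 6)), -4) = Mul(Mul(1, 7), -4) = Mul(7, -4) = -28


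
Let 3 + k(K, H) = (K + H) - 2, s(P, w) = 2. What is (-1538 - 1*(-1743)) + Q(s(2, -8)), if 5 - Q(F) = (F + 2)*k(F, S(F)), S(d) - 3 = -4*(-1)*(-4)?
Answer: 274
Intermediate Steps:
S(d) = -13 (S(d) = 3 - 4*(-1)*(-4) = 3 + 4*(-4) = 3 - 16 = -13)
k(K, H) = -5 + H + K (k(K, H) = -3 + ((K + H) - 2) = -3 + ((H + K) - 2) = -3 + (-2 + H + K) = -5 + H + K)
Q(F) = 5 - (-18 + F)*(2 + F) (Q(F) = 5 - (F + 2)*(-5 - 13 + F) = 5 - (2 + F)*(-18 + F) = 5 - (-18 + F)*(2 + F))
(-1538 - 1*(-1743)) + Q(s(2, -8)) = (-1538 - 1*(-1743)) + (41 - 1*2**2 + 16*2) = (-1538 + 1743) + (41 - 1*4 + 32) = 205 + (41 - 4 + 32) = 205 + 69 = 274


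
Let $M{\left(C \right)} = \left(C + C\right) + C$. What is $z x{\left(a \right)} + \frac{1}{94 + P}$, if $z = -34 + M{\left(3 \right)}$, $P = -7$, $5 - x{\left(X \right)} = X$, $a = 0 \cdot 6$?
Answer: $- \frac{10874}{87} \approx -124.99$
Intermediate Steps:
$a = 0$
$x{\left(X \right)} = 5 - X$
$M{\left(C \right)} = 3 C$ ($M{\left(C \right)} = 2 C + C = 3 C$)
$z = -25$ ($z = -34 + 3 \cdot 3 = -34 + 9 = -25$)
$z x{\left(a \right)} + \frac{1}{94 + P} = - 25 \left(5 - 0\right) + \frac{1}{94 - 7} = - 25 \left(5 + 0\right) + \frac{1}{87} = \left(-25\right) 5 + \frac{1}{87} = -125 + \frac{1}{87} = - \frac{10874}{87}$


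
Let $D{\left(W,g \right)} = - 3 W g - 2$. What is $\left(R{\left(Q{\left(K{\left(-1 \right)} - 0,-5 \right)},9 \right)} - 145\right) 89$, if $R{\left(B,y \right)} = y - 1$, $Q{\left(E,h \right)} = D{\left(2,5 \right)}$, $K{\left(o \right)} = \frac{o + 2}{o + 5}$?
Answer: $-12193$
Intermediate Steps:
$K{\left(o \right)} = \frac{2 + o}{5 + o}$
$D{\left(W,g \right)} = -2 - 3 W g$ ($D{\left(W,g \right)} = - 3 W g - 2 = -2 - 3 W g$)
$Q{\left(E,h \right)} = -32$ ($Q{\left(E,h \right)} = -2 - 6 \cdot 5 = -2 - 30 = -32$)
$R{\left(B,y \right)} = -1 + y$
$\left(R{\left(Q{\left(K{\left(-1 \right)} - 0,-5 \right)},9 \right)} - 145\right) 89 = \left(\left(-1 + 9\right) - 145\right) 89 = \left(8 - 145\right) 89 = \left(-137\right) 89 = -12193$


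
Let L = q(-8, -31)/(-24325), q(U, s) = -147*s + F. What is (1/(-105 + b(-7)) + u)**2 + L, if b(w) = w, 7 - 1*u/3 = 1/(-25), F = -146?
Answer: 485483721819/1089760000 ≈ 445.50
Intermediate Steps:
u = 528/25 (u = 21 - 3/(-25) = 21 - 3*(-1/25) = 21 + 3/25 = 528/25 ≈ 21.120)
q(U, s) = -146 - 147*s (q(U, s) = -147*s - 146 = -146 - 147*s)
L = -4411/24325 (L = (-146 - 147*(-31))/(-24325) = (-146 + 4557)*(-1/24325) = 4411*(-1/24325) = -4411/24325 ≈ -0.18134)
(1/(-105 + b(-7)) + u)**2 + L = (1/(-105 - 7) + 528/25)**2 - 4411/24325 = (1/(-112) + 528/25)**2 - 4411/24325 = (-1/112 + 528/25)**2 - 4411/24325 = (59111/2800)**2 - 4411/24325 = 3494110321/7840000 - 4411/24325 = 485483721819/1089760000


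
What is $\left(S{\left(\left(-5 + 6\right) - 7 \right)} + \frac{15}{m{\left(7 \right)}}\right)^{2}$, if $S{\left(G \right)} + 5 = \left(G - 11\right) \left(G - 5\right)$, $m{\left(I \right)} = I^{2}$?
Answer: $\frac{79798489}{2401} \approx 33236.0$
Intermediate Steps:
$S{\left(G \right)} = -5 + \left(-11 + G\right) \left(-5 + G\right)$ ($S{\left(G \right)} = -5 + \left(G - 11\right) \left(G - 5\right) = -5 + \left(-11 + G\right) \left(-5 + G\right)$)
$\left(S{\left(\left(-5 + 6\right) - 7 \right)} + \frac{15}{m{\left(7 \right)}}\right)^{2} = \left(\left(50 + \left(\left(-5 + 6\right) - 7\right)^{2} - 16 \left(\left(-5 + 6\right) - 7\right)\right) + \frac{15}{7^{2}}\right)^{2} = \left(\left(50 + \left(1 - 7\right)^{2} - 16 \left(1 - 7\right)\right) + \frac{15}{49}\right)^{2} = \left(\left(50 + \left(-6\right)^{2} - -96\right) + 15 \cdot \frac{1}{49}\right)^{2} = \left(\left(50 + 36 + 96\right) + \frac{15}{49}\right)^{2} = \left(182 + \frac{15}{49}\right)^{2} = \left(\frac{8933}{49}\right)^{2} = \frac{79798489}{2401}$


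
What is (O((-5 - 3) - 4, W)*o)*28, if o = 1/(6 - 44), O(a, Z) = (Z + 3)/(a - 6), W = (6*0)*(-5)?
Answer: 7/57 ≈ 0.12281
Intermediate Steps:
W = 0 (W = 0*(-5) = 0)
O(a, Z) = (3 + Z)/(-6 + a)
o = -1/38 (o = 1/(-38) = -1/38 ≈ -0.026316)
(O((-5 - 3) - 4, W)*o)*28 = (((3 + 0)/(-6 + ((-5 - 3) - 4)))*(-1/38))*28 = ((3/(-6 + (-8 - 4)))*(-1/38))*28 = ((3/(-6 - 12))*(-1/38))*28 = ((3/(-18))*(-1/38))*28 = (-1/18*3*(-1/38))*28 = -1/6*(-1/38)*28 = (1/228)*28 = 7/57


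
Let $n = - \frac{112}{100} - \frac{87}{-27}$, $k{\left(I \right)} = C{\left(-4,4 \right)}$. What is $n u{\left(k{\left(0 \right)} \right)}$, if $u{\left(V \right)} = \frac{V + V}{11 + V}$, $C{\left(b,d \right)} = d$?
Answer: $\frac{3784}{3375} \approx 1.1212$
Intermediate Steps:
$k{\left(I \right)} = 4$
$n = \frac{473}{225}$ ($n = \left(-112\right) \frac{1}{100} - - \frac{29}{9} = - \frac{28}{25} + \frac{29}{9} = \frac{473}{225} \approx 2.1022$)
$u{\left(V \right)} = \frac{2 V}{11 + V}$
$n u{\left(k{\left(0 \right)} \right)} = \frac{473 \cdot 2 \cdot 4 \frac{1}{11 + 4}}{225} = \frac{473 \cdot 2 \cdot 4 \cdot \frac{1}{15}}{225} = \frac{473}{225} \cdot \frac{8}{15} = \frac{3784}{3375}$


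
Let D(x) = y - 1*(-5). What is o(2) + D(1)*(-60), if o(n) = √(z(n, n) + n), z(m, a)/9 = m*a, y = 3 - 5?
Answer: -180 + √38 ≈ -173.84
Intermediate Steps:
y = -2
z(m, a) = 9*a*m (z(m, a) = 9*(m*a) = 9*(a*m) = 9*a*m)
D(x) = 3 (D(x) = -2 - 1*(-5) = -2 + 5 = 3)
o(n) = √(n + 9*n²) (o(n) = √(9*n*n + n) = √(9*n² + n) = √(n + 9*n²))
o(2) + D(1)*(-60) = √(2*(1 + 9*2)) + 3*(-60) = √(2*(1 + 18)) - 180 = √(2*19) - 180 = √38 - 180 = -180 + √38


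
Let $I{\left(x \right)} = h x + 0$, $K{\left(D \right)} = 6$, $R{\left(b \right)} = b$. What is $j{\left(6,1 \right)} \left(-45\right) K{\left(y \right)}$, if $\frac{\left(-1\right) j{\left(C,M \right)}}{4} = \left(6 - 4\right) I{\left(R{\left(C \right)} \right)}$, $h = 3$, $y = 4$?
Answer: $38880$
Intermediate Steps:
$I{\left(x \right)} = 3 x$ ($I{\left(x \right)} = 3 x + 0 = 3 x$)
$j{\left(C,M \right)} = - 24 C$ ($j{\left(C,M \right)} = - 4 \left(6 - 4\right) 3 C = - 4 \cdot 2 \cdot 3 C = - 4 \cdot 6 C = - 24 C$)
$j{\left(6,1 \right)} \left(-45\right) K{\left(y \right)} = \left(-24\right) 6 \left(-45\right) 6 = \left(-144\right) \left(-45\right) 6 = 6480 \cdot 6 = 38880$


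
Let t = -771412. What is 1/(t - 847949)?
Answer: -1/1619361 ≈ -6.1753e-7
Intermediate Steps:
1/(t - 847949) = 1/(-771412 - 847949) = 1/(-1619361) = -1/1619361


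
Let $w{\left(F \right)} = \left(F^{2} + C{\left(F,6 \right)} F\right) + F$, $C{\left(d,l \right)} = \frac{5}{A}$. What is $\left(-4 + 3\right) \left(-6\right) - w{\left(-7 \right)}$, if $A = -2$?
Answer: $- \frac{107}{2} \approx -53.5$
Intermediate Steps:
$C{\left(d,l \right)} = - \frac{5}{2}$ ($C{\left(d,l \right)} = \frac{5}{-2} = 5 \left(- \frac{1}{2}\right) = - \frac{5}{2}$)
$w{\left(F \right)} = F^{2} - \frac{3 F}{2}$ ($w{\left(F \right)} = \left(F^{2} - \frac{5 F}{2}\right) + F = F^{2} - \frac{3 F}{2}$)
$\left(-4 + 3\right) \left(-6\right) - w{\left(-7 \right)} = \left(-4 + 3\right) \left(-6\right) - \frac{1}{2} \left(-7\right) \left(-3 + 2 \left(-7\right)\right) = \left(-1\right) \left(-6\right) - \frac{1}{2} \left(-7\right) \left(-3 - 14\right) = 6 - \frac{1}{2} \left(-7\right) \left(-17\right) = 6 - \frac{119}{2} = - \frac{107}{2}$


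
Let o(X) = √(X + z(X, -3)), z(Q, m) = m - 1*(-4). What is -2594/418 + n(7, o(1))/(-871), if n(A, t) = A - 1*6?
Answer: -1129896/182039 ≈ -6.2069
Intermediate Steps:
z(Q, m) = 4 + m (z(Q, m) = m + 4 = 4 + m)
o(X) = √(1 + X) (o(X) = √(X + (4 - 3)) = √(X + 1) = √(1 + X))
n(A, t) = -6 + A (n(A, t) = A - 6 = -6 + A)
-2594/418 + n(7, o(1))/(-871) = -2594/418 + (-6 + 7)/(-871) = -2594*1/418 + 1*(-1/871) = -1297/209 - 1/871 = -1129896/182039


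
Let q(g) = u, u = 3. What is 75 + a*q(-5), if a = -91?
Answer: -198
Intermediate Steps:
q(g) = 3
75 + a*q(-5) = 75 - 91*3 = 75 - 273 = -198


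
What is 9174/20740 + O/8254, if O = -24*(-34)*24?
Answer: 120473589/42796990 ≈ 2.8150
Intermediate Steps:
O = 19584 (O = 816*24 = 19584)
9174/20740 + O/8254 = 9174/20740 + 19584/8254 = 9174*(1/20740) + 19584*(1/8254) = 4587/10370 + 9792/4127 = 120473589/42796990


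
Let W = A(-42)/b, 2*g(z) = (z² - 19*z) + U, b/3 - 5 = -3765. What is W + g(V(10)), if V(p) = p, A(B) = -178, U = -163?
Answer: -713371/5640 ≈ -126.48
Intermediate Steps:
b = -11280 (b = 15 + 3*(-3765) = 15 - 11295 = -11280)
g(z) = -163/2 + z²/2 - 19*z/2 (g(z) = ((z² - 19*z) - 163)/2 = (-163 + z² - 19*z)/2 = -163/2 + z²/2 - 19*z/2)
W = 89/5640 (W = -178/(-11280) = -178*(-1/11280) = 89/5640 ≈ 0.015780)
W + g(V(10)) = 89/5640 + (-163/2 + (½)*10² - 19/2*10) = 89/5640 + (-163/2 + (½)*100 - 95) = 89/5640 + (-163/2 + 50 - 95) = 89/5640 - 253/2 = -713371/5640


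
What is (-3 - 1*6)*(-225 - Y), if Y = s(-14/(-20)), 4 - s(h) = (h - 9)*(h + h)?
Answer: 108279/50 ≈ 2165.6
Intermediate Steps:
s(h) = 4 - 2*h*(-9 + h) (s(h) = 4 - (h - 9)*(h + h) = 4 - (-9 + h)*2*h = 4 - 2*h*(-9 + h))
Y = 781/50 (Y = 4 - 2*(-14/(-20))² + 18*(-14/(-20)) = 4 - 2*(-14*(-1/20))² + 18*(-14*(-1/20)) = 4 - 2*(7/10)² + 18*(7/10) = 4 - 2*49/100 + 63/5 = 4 - 49/50 + 63/5 = 781/50 ≈ 15.620)
(-3 - 1*6)*(-225 - Y) = (-3 - 1*6)*(-225 - 1*781/50) = (-3 - 6)*(-225 - 781/50) = -9*(-12031/50) = 108279/50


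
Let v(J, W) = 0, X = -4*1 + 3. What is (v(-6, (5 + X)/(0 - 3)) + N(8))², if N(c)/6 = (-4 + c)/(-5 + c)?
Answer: 64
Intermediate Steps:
N(c) = 6*(-4 + c)/(-5 + c) (N(c) = 6*((-4 + c)/(-5 + c)) = 6*(-4 + c)/(-5 + c))
X = -1 (X = -4 + 3 = -1)
(v(-6, (5 + X)/(0 - 3)) + N(8))² = (0 + 6*(-4 + 8)/(-5 + 8))² = (0 + 6*4/3)² = (0 + 6*(⅓)*4)² = (0 + 8)² = 8² = 64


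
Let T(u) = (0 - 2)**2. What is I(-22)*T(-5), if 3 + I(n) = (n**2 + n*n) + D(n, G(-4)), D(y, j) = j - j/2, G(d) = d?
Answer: 3852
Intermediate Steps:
T(u) = 4 (T(u) = (-2)**2 = 4)
D(y, j) = j/2 (D(y, j) = j - j/2 = j/2)
I(n) = -5 + 2*n**2 (I(n) = -3 + ((n**2 + n*n) + (1/2)*(-4)) = -3 + ((n**2 + n**2) - 2) = -3 + (2*n**2 - 2) = -3 + (-2 + 2*n**2) = -5 + 2*n**2)
I(-22)*T(-5) = (-5 + 2*(-22)**2)*4 = (-5 + 2*484)*4 = (-5 + 968)*4 = 963*4 = 3852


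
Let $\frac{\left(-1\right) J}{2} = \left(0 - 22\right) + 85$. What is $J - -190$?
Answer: $64$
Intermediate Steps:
$J = -126$ ($J = - 2 \left(\left(0 - 22\right) + 85\right) = - 2 \left(-22 + 85\right) = \left(-2\right) 63 = -126$)
$J - -190 = -126 - -190 = -126 + \left(-37 + 227\right) = -126 + 190 = 64$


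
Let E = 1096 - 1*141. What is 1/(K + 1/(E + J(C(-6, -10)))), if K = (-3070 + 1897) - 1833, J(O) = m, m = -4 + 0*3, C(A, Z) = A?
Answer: -951/2858705 ≈ -0.00033267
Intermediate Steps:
m = -4 (m = -4 + 0 = -4)
J(O) = -4
E = 955 (E = 1096 - 141 = 955)
K = -3006 (K = -1173 - 1833 = -3006)
1/(K + 1/(E + J(C(-6, -10)))) = 1/(-3006 + 1/(955 - 4)) = 1/(-3006 + 1/951) = 1/(-2858705/951) = -951/2858705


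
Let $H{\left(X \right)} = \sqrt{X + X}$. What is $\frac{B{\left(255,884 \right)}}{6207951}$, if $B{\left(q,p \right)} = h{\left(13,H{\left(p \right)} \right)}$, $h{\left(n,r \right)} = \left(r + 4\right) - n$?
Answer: $- \frac{3}{2069317} + \frac{2 \sqrt{442}}{6207951} \approx 5.3234 \cdot 10^{-6}$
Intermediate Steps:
$H{\left(X \right)} = \sqrt{2} \sqrt{X}$ ($H{\left(X \right)} = \sqrt{2 X} = \sqrt{2} \sqrt{X}$)
$h{\left(n,r \right)} = 4 + r - n$ ($h{\left(n,r \right)} = \left(4 + r\right) - n = 4 + r - n$)
$B{\left(q,p \right)} = -9 + \sqrt{2} \sqrt{p}$ ($B{\left(q,p \right)} = 4 + \sqrt{2} \sqrt{p} - 13 = -9 + \sqrt{2} \sqrt{p}$)
$\frac{B{\left(255,884 \right)}}{6207951} = \frac{-9 + \sqrt{2} \sqrt{884}}{6207951} = \left(-9 + \sqrt{2} \cdot 2 \sqrt{221}\right) \frac{1}{6207951} = \left(-9 + 2 \sqrt{442}\right) \frac{1}{6207951} = - \frac{3}{2069317} + \frac{2 \sqrt{442}}{6207951}$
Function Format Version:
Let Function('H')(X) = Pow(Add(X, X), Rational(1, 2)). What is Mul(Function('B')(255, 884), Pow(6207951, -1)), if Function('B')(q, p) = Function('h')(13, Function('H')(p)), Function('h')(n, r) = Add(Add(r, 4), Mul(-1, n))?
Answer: Add(Rational(-3, 2069317), Mul(Rational(2, 6207951), Pow(442, Rational(1, 2)))) ≈ 5.3234e-6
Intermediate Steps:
Function('H')(X) = Mul(Pow(2, Rational(1, 2)), Pow(X, Rational(1, 2))) (Function('H')(X) = Pow(Mul(2, X), Rational(1, 2)) = Mul(Pow(2, Rational(1, 2)), Pow(X, Rational(1, 2))))
Function('h')(n, r) = Add(4, r, Mul(-1, n)) (Function('h')(n, r) = Add(Add(4, r), Mul(-1, n)) = Add(4, r, Mul(-1, n)))
Function('B')(q, p) = Add(-9, Mul(Pow(2, Rational(1, 2)), Pow(p, Rational(1, 2)))) (Function('B')(q, p) = Add(4, Mul(Pow(2, Rational(1, 2)), Pow(p, Rational(1, 2))), Mul(-1, 13)) = Add(4, Mul(Pow(2, Rational(1, 2)), Pow(p, Rational(1, 2))), -13) = Add(-9, Mul(Pow(2, Rational(1, 2)), Pow(p, Rational(1, 2)))))
Mul(Function('B')(255, 884), Pow(6207951, -1)) = Mul(Add(-9, Mul(Pow(2, Rational(1, 2)), Pow(884, Rational(1, 2)))), Pow(6207951, -1)) = Mul(Add(-9, Mul(Pow(2, Rational(1, 2)), Mul(2, Pow(221, Rational(1, 2))))), Rational(1, 6207951)) = Mul(Add(-9, Mul(2, Pow(442, Rational(1, 2)))), Rational(1, 6207951)) = Add(Rational(-3, 2069317), Mul(Rational(2, 6207951), Pow(442, Rational(1, 2))))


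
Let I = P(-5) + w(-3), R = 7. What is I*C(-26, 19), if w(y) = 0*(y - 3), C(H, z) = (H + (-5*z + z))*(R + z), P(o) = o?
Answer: 13260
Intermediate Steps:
C(H, z) = (7 + z)*(H - 4*z) (C(H, z) = (H + (-5*z + z))*(7 + z) = (H - 4*z)*(7 + z) = (7 + z)*(H - 4*z))
w(y) = 0 (w(y) = 0*(-3 + y) = 0)
I = -5 (I = -5 + 0 = -5)
I*C(-26, 19) = -5*(-28*19 - 4*19² + 7*(-26) - 26*19) = -5*(-532 - 4*361 - 182 - 494) = -5*(-532 - 1444 - 182 - 494) = -5*(-2652) = 13260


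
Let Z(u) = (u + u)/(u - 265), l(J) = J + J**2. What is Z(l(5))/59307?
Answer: -4/929143 ≈ -4.3050e-6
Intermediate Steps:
Z(u) = 2*u/(-265 + u) (Z(u) = (2*u)/(-265 + u) = 2*u/(-265 + u))
Z(l(5))/59307 = (2*(5*(1 + 5))/(-265 + 5*(1 + 5)))/59307 = (2*(5*6)/(-265 + 5*6))*(1/59307) = (2*30/(-265 + 30))*(1/59307) = (2*30/(-235))*(1/59307) = (2*30*(-1/235))*(1/59307) = -12/47*1/59307 = -4/929143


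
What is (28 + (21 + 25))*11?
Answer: 814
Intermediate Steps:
(28 + (21 + 25))*11 = (28 + 46)*11 = 74*11 = 814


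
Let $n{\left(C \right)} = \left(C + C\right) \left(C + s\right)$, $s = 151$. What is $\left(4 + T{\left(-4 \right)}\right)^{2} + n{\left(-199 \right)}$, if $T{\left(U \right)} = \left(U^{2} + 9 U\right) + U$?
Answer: $19504$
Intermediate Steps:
$T{\left(U \right)} = U^{2} + 10 U$
$n{\left(C \right)} = 2 C \left(151 + C\right)$ ($n{\left(C \right)} = \left(C + C\right) \left(C + 151\right) = 2 C \left(151 + C\right)$)
$\left(4 + T{\left(-4 \right)}\right)^{2} + n{\left(-199 \right)} = \left(4 - 4 \left(10 - 4\right)\right)^{2} + 2 \left(-199\right) \left(151 - 199\right) = \left(4 - 24\right)^{2} + 2 \left(-199\right) \left(-48\right) = \left(4 - 24\right)^{2} + 19104 = \left(-20\right)^{2} + 19104 = 400 + 19104 = 19504$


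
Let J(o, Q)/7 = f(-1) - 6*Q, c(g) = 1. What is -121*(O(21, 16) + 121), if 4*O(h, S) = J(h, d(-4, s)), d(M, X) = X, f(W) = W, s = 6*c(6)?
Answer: -27225/4 ≈ -6806.3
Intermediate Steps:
s = 6 (s = 6*1 = 6)
J(o, Q) = -7 - 42*Q (J(o, Q) = 7*(-1 - 6*Q) = -7 - 42*Q)
O(h, S) = -259/4 (O(h, S) = (-7 - 42*6)/4 = (-7 - 252)/4 = (¼)*(-259) = -259/4)
-121*(O(21, 16) + 121) = -121*(-259/4 + 121) = -121*225/4 = -27225/4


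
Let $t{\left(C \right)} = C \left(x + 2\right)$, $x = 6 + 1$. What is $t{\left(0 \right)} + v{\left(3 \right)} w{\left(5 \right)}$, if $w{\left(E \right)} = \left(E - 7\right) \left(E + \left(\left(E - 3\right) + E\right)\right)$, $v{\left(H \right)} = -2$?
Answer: $48$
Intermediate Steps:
$x = 7$
$w{\left(E \right)} = \left(-7 + E\right) \left(-3 + 3 E\right)$ ($w{\left(E \right)} = \left(-7 + E\right) \left(E + \left(\left(-3 + E\right) + E\right)\right) = \left(-7 + E\right) \left(E + \left(-3 + 2 E\right)\right) = \left(-7 + E\right) \left(-3 + 3 E\right)$)
$t{\left(C \right)} = 9 C$ ($t{\left(C \right)} = C \left(7 + 2\right) = C 9 = 9 C$)
$t{\left(0 \right)} + v{\left(3 \right)} w{\left(5 \right)} = 9 \cdot 0 - 2 \left(21 - 120 + 3 \cdot 5^{2}\right) = 0 - 2 \left(21 - 120 + 3 \cdot 25\right) = 0 - 2 \left(21 - 120 + 75\right) = 0 - -48 = 0 + 48 = 48$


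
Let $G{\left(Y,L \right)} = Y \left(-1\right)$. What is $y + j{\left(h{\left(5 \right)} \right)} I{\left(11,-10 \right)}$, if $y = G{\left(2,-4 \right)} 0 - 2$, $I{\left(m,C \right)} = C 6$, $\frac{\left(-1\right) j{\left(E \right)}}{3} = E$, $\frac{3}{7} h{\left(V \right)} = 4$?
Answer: $1678$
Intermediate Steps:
$h{\left(V \right)} = \frac{28}{3}$ ($h{\left(V \right)} = \frac{7}{3} \cdot 4 = \frac{28}{3}$)
$j{\left(E \right)} = - 3 E$
$I{\left(m,C \right)} = 6 C$
$G{\left(Y,L \right)} = - Y$
$y = -2$ ($y = \left(-1\right) 2 \cdot 0 - 2 = \left(-2\right) 0 - 2 = 0 - 2 = -2$)
$y + j{\left(h{\left(5 \right)} \right)} I{\left(11,-10 \right)} = -2 + \left(-3\right) \frac{28}{3} \cdot 6 \left(-10\right) = -2 - -1680 = -2 + 1680 = 1678$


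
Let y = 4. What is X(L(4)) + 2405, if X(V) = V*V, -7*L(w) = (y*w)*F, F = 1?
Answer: 118101/49 ≈ 2410.2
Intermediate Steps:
L(w) = -4*w/7
X(V) = V²
X(L(4)) + 2405 = (-4/7*4)² + 2405 = (-16/7)² + 2405 = 256/49 + 2405 = 118101/49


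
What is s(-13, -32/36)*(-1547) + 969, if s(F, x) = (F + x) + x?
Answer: 214472/9 ≈ 23830.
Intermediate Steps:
s(F, x) = F + 2*x
s(-13, -32/36)*(-1547) + 969 = (-13 + 2*(-32/36))*(-1547) + 969 = (-13 + 2*(-32*1/36))*(-1547) + 969 = (-13 + 2*(-8/9))*(-1547) + 969 = (-13 - 16/9)*(-1547) + 969 = -133/9*(-1547) + 969 = 205751/9 + 969 = 214472/9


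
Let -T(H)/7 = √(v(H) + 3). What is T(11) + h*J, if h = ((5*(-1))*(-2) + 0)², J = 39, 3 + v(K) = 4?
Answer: 3886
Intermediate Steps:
v(K) = 1 (v(K) = -3 + 4 = 1)
T(H) = -14 (T(H) = -7*√(1 + 3) = -7*√4 = -7*2 = -14)
h = 100 (h = (-5*(-2) + 0)² = (10 + 0)² = 10² = 100)
T(11) + h*J = -14 + 100*39 = -14 + 3900 = 3886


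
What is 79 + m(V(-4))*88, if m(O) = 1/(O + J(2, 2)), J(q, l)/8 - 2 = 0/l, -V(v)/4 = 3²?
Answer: 373/5 ≈ 74.600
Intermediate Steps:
V(v) = -36 (V(v) = -4*3² = -4*9 = -36)
J(q, l) = 16 (J(q, l) = 16 + 8*(0/l) = 16 + 8*0 = 16 + 0 = 16)
m(O) = 1/(16 + O) (m(O) = 1/(O + 16) = 1/(16 + O))
79 + m(V(-4))*88 = 79 + 88/(16 - 36) = 79 + 88/(-20) = 79 - 1/20*88 = 79 - 22/5 = 373/5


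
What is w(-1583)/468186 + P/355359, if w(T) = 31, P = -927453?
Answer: -144736498043/55458036258 ≈ -2.6098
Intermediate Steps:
w(-1583)/468186 + P/355359 = 31/468186 - 927453/355359 = 31*(1/468186) - 927453*1/355359 = 31/468186 - 309151/118453 = -144736498043/55458036258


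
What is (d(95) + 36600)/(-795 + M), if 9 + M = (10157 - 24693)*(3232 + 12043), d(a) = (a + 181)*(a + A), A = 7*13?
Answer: -21984/55509551 ≈ -0.00039604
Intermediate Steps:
A = 91
d(a) = (91 + a)*(181 + a) (d(a) = (a + 181)*(a + 91) = (181 + a)*(91 + a) = (91 + a)*(181 + a))
M = -222037409 (M = -9 + (10157 - 24693)*(3232 + 12043) = -9 - 14536*15275 = -9 - 222037400 = -222037409)
(d(95) + 36600)/(-795 + M) = ((16471 + 95**2 + 272*95) + 36600)/(-795 - 222037409) = ((16471 + 9025 + 25840) + 36600)/(-222038204) = (51336 + 36600)*(-1/222038204) = 87936*(-1/222038204) = -21984/55509551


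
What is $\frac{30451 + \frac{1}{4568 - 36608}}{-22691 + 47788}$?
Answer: $\frac{975650039}{804107880} \approx 1.2133$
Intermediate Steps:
$\frac{30451 + \frac{1}{4568 - 36608}}{-22691 + 47788} = \frac{30451 + \frac{1}{-32040}}{25097} = \left(30451 - \frac{1}{32040}\right) \frac{1}{25097} = \frac{975650039}{32040} \cdot \frac{1}{25097} = \frac{975650039}{804107880}$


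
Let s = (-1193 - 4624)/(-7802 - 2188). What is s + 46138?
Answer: 153641479/3330 ≈ 46139.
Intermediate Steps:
s = 1939/3330 (s = -5817/(-9990) = -5817*(-1/9990) = 1939/3330 ≈ 0.58228)
s + 46138 = 1939/3330 + 46138 = 153641479/3330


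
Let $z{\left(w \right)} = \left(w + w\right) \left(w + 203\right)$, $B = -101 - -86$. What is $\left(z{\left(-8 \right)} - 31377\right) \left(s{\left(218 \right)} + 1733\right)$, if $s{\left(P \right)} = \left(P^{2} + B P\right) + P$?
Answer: $-1593933885$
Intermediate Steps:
$B = -15$ ($B = -101 + 86 = -15$)
$s{\left(P \right)} = P^{2} - 14 P$ ($s{\left(P \right)} = \left(P^{2} - 15 P\right) + P = P^{2} - 14 P$)
$z{\left(w \right)} = 2 w \left(203 + w\right)$
$\left(z{\left(-8 \right)} - 31377\right) \left(s{\left(218 \right)} + 1733\right) = \left(2 \left(-8\right) \left(203 - 8\right) - 31377\right) \left(218 \left(-14 + 218\right) + 1733\right) = \left(2 \left(-8\right) 195 - 31377\right) \left(218 \cdot 204 + 1733\right) = \left(-3120 - 31377\right) \left(44472 + 1733\right) = \left(-34497\right) 46205 = -1593933885$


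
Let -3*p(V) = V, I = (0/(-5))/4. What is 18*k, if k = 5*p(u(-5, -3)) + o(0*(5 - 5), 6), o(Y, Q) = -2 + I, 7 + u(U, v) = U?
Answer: 324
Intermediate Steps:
u(U, v) = -7 + U
I = 0 (I = (0*(-⅕))*(¼) = 0*(¼) = 0)
o(Y, Q) = -2 (o(Y, Q) = -2 + 0 = -2)
p(V) = -V/3
k = 18 (k = 5*(-(-7 - 5)/3) - 2 = 5*(-⅓*(-12)) - 2 = 5*4 - 2 = 20 - 2 = 18)
18*k = 18*18 = 324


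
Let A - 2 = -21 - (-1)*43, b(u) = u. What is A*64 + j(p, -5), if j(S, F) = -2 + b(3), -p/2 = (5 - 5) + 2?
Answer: 1537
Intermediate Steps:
A = 24 (A = 2 + (-21 - (-1)*43) = 2 + (-21 - 1*(-43)) = 2 + (-21 + 43) = 2 + 22 = 24)
p = -4 (p = -2*((5 - 5) + 2) = -2*(0 + 2) = -2*2 = -4)
j(S, F) = 1 (j(S, F) = -2 + 3 = 1)
A*64 + j(p, -5) = 24*64 + 1 = 1536 + 1 = 1537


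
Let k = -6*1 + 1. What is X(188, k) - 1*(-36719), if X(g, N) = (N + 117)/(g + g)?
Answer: 1725807/47 ≈ 36719.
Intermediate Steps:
k = -5 (k = -6 + 1 = -5)
X(g, N) = (117 + N)/(2*g) (X(g, N) = (117 + N)/((2*g)) = (117 + N)*(1/(2*g)) = (117 + N)/(2*g))
X(188, k) - 1*(-36719) = (½)*(117 - 5)/188 - 1*(-36719) = (½)*(1/188)*112 + 36719 = 14/47 + 36719 = 1725807/47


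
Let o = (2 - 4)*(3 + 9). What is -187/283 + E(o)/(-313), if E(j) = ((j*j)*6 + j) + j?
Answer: -1022995/88579 ≈ -11.549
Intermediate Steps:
o = -24 (o = -2*12 = -24)
E(j) = 2*j + 6*j² (E(j) = (j²*6 + j) + j = (6*j² + j) + j = (j + 6*j²) + j = 2*j + 6*j²)
-187/283 + E(o)/(-313) = -187/283 + (2*(-24)*(1 + 3*(-24)))/(-313) = -187*1/283 + (2*(-24)*(1 - 72))*(-1/313) = -187/283 + (2*(-24)*(-71))*(-1/313) = -187/283 + 3408*(-1/313) = -187/283 - 3408/313 = -1022995/88579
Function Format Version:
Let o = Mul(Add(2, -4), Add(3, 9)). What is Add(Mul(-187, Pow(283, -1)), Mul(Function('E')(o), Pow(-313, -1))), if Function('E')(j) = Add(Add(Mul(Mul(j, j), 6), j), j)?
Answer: Rational(-1022995, 88579) ≈ -11.549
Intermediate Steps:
o = -24 (o = Mul(-2, 12) = -24)
Function('E')(j) = Add(Mul(2, j), Mul(6, Pow(j, 2))) (Function('E')(j) = Add(Add(Mul(Pow(j, 2), 6), j), j) = Add(Add(Mul(6, Pow(j, 2)), j), j) = Add(Add(j, Mul(6, Pow(j, 2))), j) = Add(Mul(2, j), Mul(6, Pow(j, 2))))
Add(Mul(-187, Pow(283, -1)), Mul(Function('E')(o), Pow(-313, -1))) = Add(Mul(-187, Pow(283, -1)), Mul(Mul(2, -24, Add(1, Mul(3, -24))), Pow(-313, -1))) = Add(Mul(-187, Rational(1, 283)), Mul(Mul(2, -24, Add(1, -72)), Rational(-1, 313))) = Add(Rational(-187, 283), Mul(Mul(2, -24, -71), Rational(-1, 313))) = Add(Rational(-187, 283), Mul(3408, Rational(-1, 313))) = Add(Rational(-187, 283), Rational(-3408, 313)) = Rational(-1022995, 88579)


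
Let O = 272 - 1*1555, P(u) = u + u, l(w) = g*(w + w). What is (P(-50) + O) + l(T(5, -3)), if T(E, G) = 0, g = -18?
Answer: -1383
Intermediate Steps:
l(w) = -36*w (l(w) = -18*(w + w) = -36*w)
P(u) = 2*u
O = -1283 (O = 272 - 1555 = -1283)
(P(-50) + O) + l(T(5, -3)) = (2*(-50) - 1283) - 36*0 = (-100 - 1283) + 0 = -1383 + 0 = -1383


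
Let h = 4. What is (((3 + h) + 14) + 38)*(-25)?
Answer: -1475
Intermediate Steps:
(((3 + h) + 14) + 38)*(-25) = (((3 + 4) + 14) + 38)*(-25) = ((7 + 14) + 38)*(-25) = (21 + 38)*(-25) = 59*(-25) = -1475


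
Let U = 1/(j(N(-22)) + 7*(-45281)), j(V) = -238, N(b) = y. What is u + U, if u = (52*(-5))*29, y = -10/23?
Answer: -2391725701/317205 ≈ -7540.0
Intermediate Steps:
y = -10/23 (y = -10*1/23 = -10/23 ≈ -0.43478)
N(b) = -10/23
u = -7540 (u = -260*29 = -7540)
U = -1/317205 (U = 1/(-238 + 7*(-45281)) = 1/(-238 - 316967) = 1/(-317205) = -1/317205 ≈ -3.1525e-6)
u + U = -7540 - 1/317205 = -2391725701/317205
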